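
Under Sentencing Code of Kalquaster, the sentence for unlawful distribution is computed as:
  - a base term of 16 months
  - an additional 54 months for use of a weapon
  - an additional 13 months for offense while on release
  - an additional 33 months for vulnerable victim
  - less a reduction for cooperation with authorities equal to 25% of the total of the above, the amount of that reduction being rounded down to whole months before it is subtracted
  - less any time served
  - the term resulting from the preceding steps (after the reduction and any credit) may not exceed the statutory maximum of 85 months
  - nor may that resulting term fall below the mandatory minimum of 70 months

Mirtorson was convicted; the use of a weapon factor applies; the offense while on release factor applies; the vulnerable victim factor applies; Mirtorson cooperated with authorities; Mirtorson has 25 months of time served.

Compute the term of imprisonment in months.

Use of a weapon enhancement: +54 months
Offense while on release enhancement: +13 months
Vulnerable victim enhancement: +33 months
Adjusted term: 16 months + 54 months + 13 months + 33 months = 116 months
Cooperation with authorities reduction: 25% of 116 months = 29 months (rounded down)
After reduction: 116 − 29 = 87 months
Less time served: 87 months − 25 months = 62 months
Cap at 85 months: 62 months is within the cap, no reduction.
Minimum 70 months: 62 months is below the minimum → 70 months

70 months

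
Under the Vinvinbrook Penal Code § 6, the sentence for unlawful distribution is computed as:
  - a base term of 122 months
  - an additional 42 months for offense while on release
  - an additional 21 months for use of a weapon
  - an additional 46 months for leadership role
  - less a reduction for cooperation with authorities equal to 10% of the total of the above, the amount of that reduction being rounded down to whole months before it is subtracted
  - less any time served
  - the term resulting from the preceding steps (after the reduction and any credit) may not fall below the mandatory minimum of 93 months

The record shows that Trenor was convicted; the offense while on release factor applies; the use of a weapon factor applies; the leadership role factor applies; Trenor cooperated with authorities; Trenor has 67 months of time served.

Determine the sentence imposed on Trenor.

Offense while on release enhancement: +42 months
Use of a weapon enhancement: +21 months
Leadership role enhancement: +46 months
Adjusted term: 122 months + 42 months + 21 months + 46 months = 231 months
Cooperation with authorities reduction: 10% of 231 months = 23 months (rounded down)
After reduction: 231 − 23 = 208 months
Less time served: 208 months − 67 months = 141 months
Minimum 93 months: 141 months meets the minimum, no increase.

141 months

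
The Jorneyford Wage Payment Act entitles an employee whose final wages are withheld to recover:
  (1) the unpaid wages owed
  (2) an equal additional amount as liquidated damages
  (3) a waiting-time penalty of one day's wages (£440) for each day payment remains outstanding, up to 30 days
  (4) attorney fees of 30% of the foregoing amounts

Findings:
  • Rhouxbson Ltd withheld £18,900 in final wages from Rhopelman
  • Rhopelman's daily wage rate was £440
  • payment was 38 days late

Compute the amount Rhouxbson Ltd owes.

Liquidated damages (equal amount): £18,900
Penalty days: min(38, 30) = 30
Waiting-time penalty: 30 × £440 = £13,200
Subtotal: £18,900 + £18,900 + £13,200 = £51,000
Attorney fees: 30% of £51,000 = £15,300
Total award: £51,000 + £15,300 = £66,300

£66,300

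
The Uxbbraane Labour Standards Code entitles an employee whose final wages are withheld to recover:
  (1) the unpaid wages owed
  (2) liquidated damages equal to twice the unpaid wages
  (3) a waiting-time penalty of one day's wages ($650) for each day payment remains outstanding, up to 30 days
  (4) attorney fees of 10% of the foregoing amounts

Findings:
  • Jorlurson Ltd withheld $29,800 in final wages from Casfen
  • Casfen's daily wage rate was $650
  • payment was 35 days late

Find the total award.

$119,790

Doubled: 2 × $29,800 = $59,600
Penalty days: min(35, 30) = 30
Waiting-time penalty: 30 × $650 = $19,500
Subtotal: $29,800 + $59,600 + $19,500 = $108,900
Attorney fees: 10% of $108,900 = $10,890
Total award: $108,900 + $10,890 = $119,790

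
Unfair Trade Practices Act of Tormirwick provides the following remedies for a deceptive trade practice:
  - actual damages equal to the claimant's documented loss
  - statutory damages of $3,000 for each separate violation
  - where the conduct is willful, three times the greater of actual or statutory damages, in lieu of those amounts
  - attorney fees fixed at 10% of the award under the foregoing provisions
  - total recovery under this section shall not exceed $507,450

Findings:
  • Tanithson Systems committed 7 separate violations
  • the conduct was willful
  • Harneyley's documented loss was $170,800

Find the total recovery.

Statutory damages: 7 × $3,000 = $21,000
Greater of actual damages ($170,800) or statutory damages ($21,000): $170,800
Trebled: 3 × $170,800 = $512,400
Attorney fees: 10% of $512,400 = $51,240
Total before cap: $512,400 + $51,240 = $563,640
Cap at $507,450: $563,640 exceeds the cap → $507,450

$507,450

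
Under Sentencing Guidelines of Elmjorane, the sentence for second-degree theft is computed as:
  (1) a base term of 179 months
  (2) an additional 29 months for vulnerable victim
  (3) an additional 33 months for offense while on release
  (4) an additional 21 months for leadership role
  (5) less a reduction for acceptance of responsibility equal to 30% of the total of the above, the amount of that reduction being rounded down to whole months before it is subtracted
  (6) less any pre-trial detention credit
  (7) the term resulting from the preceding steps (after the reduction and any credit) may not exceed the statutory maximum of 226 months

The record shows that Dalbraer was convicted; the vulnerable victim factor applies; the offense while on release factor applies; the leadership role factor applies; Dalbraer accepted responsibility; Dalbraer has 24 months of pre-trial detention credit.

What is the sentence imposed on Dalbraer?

160 months

Vulnerable victim enhancement: +29 months
Offense while on release enhancement: +33 months
Leadership role enhancement: +21 months
Adjusted term: 179 months + 29 months + 33 months + 21 months = 262 months
Acceptance of responsibility reduction: 30% of 262 months = 78 months (rounded down)
After reduction: 262 − 78 = 184 months
Less pre-trial detention credit: 184 months − 24 months = 160 months
Cap at 226 months: 160 months is within the cap, no reduction.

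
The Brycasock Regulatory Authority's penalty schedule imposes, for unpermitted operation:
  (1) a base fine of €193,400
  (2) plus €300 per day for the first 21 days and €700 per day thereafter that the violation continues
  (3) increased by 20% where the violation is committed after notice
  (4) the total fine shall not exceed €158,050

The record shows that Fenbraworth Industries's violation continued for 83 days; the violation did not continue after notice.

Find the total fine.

First 21 days: 21 × €300 = €6,300
Remaining days: (83 − 21) × €700 = €43,400
Per-day component: €6,300 + €43,400 = €49,700
Base plus per-day: €193,400 + €49,700 = €243,100
The violation did not continue after notice: no 20% increase.
Cap at €158,050: €243,100 exceeds the cap → €158,050

€158,050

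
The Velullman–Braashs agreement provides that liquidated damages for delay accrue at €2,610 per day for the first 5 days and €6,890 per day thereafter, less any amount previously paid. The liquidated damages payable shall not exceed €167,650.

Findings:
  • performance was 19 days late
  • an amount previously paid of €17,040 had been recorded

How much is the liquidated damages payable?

First 5 days: 5 × €2,610 = €13,050
Remaining days: (19 − 5) × €6,890 = €96,460
Accrued per-day damages: €13,050 + €96,460 = €109,510
Less amount previously paid: €109,510 − €17,040 = €92,470
Cap at €167,650: €92,470 is within the cap, no reduction.

€92,470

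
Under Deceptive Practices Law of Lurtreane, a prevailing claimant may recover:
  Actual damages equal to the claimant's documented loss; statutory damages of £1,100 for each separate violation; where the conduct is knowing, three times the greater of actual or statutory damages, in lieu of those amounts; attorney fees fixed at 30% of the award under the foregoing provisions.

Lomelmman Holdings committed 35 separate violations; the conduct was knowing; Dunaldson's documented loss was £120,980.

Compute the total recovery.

£471,822

Statutory damages: 35 × £1,100 = £38,500
Greater of actual damages (£120,980) or statutory damages (£38,500): £120,980
Trebled: 3 × £120,980 = £362,940
Attorney fees: 30% of £362,940 = £108,882
Total recovery: £362,940 + £108,882 = £471,822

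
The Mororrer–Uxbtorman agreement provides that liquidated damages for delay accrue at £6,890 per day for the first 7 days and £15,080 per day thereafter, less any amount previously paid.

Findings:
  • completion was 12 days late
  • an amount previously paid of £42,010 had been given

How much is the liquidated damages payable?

£81,620

First 7 days: 7 × £6,890 = £48,230
Remaining days: (12 − 7) × £15,080 = £75,400
Accrued per-day damages: £48,230 + £75,400 = £123,630
Less amount previously paid: £123,630 − £42,010 = £81,620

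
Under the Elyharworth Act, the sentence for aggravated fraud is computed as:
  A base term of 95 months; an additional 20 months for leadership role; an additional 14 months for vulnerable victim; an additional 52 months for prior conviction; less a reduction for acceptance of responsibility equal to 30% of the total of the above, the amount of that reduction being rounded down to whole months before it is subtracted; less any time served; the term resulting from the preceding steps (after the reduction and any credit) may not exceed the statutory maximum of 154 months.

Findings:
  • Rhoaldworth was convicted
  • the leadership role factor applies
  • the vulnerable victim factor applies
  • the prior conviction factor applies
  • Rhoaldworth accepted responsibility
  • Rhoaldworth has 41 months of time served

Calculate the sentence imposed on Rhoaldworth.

Leadership role enhancement: +20 months
Vulnerable victim enhancement: +14 months
Prior conviction enhancement: +52 months
Adjusted term: 95 months + 20 months + 14 months + 52 months = 181 months
Acceptance of responsibility reduction: 30% of 181 months = 54 months (rounded down)
After reduction: 181 − 54 = 127 months
Less time served: 127 months − 41 months = 86 months
Cap at 154 months: 86 months is within the cap, no reduction.

86 months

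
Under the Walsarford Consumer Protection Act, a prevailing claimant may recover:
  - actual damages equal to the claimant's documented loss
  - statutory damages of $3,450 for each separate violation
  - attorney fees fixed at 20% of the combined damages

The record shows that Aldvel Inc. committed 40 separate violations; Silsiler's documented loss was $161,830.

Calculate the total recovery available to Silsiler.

Statutory damages: 40 × $3,450 = $138,000
Combined damages: $161,830 + $138,000 = $299,830
Attorney fees: 20% of $299,830 = $59,966
Total recovery: $299,830 + $59,966 = $359,796

$359,796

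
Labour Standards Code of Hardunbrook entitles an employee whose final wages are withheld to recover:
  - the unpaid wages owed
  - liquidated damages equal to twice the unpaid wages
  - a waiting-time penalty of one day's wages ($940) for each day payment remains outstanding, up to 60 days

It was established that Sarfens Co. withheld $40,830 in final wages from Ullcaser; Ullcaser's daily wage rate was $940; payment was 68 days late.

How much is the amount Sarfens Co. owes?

Doubled: 2 × $40,830 = $81,660
Penalty days: min(68, 60) = 60
Waiting-time penalty: 60 × $940 = $56,400
Total award: $40,830 + $81,660 + $56,400 = $178,890

$178,890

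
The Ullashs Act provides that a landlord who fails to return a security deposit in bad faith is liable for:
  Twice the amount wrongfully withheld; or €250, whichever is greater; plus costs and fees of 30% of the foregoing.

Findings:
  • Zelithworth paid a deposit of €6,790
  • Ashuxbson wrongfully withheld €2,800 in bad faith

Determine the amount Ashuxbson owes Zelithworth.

Doubled: 2 × €2,800 = €5,600
Minimum €250: €5,600 meets the minimum, no increase.
Costs and fees: 30% of €5,600 = €1,680
Total recovery: €5,600 + €1,680 = €7,280

€7,280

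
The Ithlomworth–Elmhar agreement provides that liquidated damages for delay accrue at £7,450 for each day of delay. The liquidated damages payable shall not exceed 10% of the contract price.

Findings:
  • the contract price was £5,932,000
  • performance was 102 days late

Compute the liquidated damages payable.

£593,200

Per-day damages: 102 × £7,450 = £759,900
Cap: 10% of £5,932,000 = £593,200
Cap at £593,200: £759,900 exceeds the cap → £593,200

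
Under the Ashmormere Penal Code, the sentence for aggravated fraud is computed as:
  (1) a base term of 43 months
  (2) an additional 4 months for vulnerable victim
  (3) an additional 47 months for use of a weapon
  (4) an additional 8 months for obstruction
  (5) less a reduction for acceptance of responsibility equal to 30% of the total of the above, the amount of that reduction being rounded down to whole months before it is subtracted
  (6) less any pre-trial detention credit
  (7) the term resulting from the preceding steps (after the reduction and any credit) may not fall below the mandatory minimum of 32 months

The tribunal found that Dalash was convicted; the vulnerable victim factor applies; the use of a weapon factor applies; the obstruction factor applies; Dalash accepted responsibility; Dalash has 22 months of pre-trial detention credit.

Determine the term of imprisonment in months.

50 months

Vulnerable victim enhancement: +4 months
Use of a weapon enhancement: +47 months
Obstruction enhancement: +8 months
Adjusted term: 43 months + 4 months + 47 months + 8 months = 102 months
Acceptance of responsibility reduction: 30% of 102 months = 30 months (rounded down)
After reduction: 102 − 30 = 72 months
Less pre-trial detention credit: 72 months − 22 months = 50 months
Minimum 32 months: 50 months meets the minimum, no increase.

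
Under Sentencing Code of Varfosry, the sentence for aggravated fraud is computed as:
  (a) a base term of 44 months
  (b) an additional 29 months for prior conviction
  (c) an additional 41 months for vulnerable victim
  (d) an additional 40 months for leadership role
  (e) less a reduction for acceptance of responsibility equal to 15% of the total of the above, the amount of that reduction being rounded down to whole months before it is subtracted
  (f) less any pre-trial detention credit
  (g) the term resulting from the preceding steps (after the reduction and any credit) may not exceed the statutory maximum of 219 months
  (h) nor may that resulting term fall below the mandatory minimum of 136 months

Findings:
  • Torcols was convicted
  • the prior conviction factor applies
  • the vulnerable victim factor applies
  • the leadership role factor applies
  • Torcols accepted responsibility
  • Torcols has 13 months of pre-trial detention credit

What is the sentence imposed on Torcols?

136 months

Prior conviction enhancement: +29 months
Vulnerable victim enhancement: +41 months
Leadership role enhancement: +40 months
Adjusted term: 44 months + 29 months + 41 months + 40 months = 154 months
Acceptance of responsibility reduction: 15% of 154 months = 23 months (rounded down)
After reduction: 154 − 23 = 131 months
Less pre-trial detention credit: 131 months − 13 months = 118 months
Cap at 219 months: 118 months is within the cap, no reduction.
Minimum 136 months: 118 months is below the minimum → 136 months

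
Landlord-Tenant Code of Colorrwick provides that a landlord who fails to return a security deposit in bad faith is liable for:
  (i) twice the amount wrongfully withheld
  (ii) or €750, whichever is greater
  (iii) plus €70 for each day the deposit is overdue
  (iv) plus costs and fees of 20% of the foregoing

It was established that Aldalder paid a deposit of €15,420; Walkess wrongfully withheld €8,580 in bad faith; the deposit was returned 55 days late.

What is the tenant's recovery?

Doubled: 2 × €8,580 = €17,160
Minimum €750: €17,160 meets the minimum, no increase.
Late-return penalty: 55 × €70 = €3,850
Damages plus late penalty: €17,160 + €3,850 = €21,010
Costs and fees: 20% of €21,010 = €4,202
Total recovery: €21,010 + €4,202 = €25,212

€25,212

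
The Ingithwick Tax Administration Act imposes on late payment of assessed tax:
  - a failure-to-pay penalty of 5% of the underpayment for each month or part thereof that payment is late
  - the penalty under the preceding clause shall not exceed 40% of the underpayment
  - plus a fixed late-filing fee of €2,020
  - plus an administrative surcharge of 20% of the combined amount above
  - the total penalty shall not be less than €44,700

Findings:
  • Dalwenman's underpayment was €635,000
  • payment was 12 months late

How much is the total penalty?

Accrued rate: 5% × 12 = 60%, capped at 40% → 40%
Failure-to-pay penalty: 40% of €635,000 = €254,000
Penalty before surcharge: €254,000 + €2,020 = €256,020
Administrative surcharge: 20% of €256,020 = €51,204
Total penalty: €256,020 + €51,204 = €307,224
Minimum €44,700: €307,224 meets the minimum, no increase.

€307,224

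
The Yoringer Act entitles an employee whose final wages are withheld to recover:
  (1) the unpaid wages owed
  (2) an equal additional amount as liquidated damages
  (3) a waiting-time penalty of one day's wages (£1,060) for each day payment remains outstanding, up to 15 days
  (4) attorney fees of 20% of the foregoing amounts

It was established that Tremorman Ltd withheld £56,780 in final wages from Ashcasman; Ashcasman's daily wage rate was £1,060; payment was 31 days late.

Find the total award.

£155,352

Liquidated damages (equal amount): £56,780
Penalty days: min(31, 15) = 15
Waiting-time penalty: 15 × £1,060 = £15,900
Subtotal: £56,780 + £56,780 + £15,900 = £129,460
Attorney fees: 20% of £129,460 = £25,892
Total award: £129,460 + £25,892 = £155,352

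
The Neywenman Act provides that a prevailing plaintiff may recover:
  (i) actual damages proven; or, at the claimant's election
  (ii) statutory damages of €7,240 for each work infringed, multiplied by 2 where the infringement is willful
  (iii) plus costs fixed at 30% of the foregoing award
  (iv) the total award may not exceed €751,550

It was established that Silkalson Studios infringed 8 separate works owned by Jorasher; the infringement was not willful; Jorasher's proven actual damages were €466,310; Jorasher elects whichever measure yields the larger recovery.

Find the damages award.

Statutory damages: 8 × €7,240 = €57,920
Infringement not willful: no ×2 enhancement.
Greater of actual damages (€466,310) or statutory damages (€57,920): €466,310
Costs: 30% of €466,310 = €139,893
Award plus costs: €466,310 + €139,893 = €606,203
Cap at €751,550: €606,203 is within the cap, no reduction.

€606,203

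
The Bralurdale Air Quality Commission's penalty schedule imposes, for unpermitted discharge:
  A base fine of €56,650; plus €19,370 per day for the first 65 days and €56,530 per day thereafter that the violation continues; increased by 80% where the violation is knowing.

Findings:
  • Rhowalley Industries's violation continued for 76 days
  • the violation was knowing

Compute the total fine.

First 65 days: 65 × €19,370 = €1,259,050
Remaining days: (76 − 65) × €56,530 = €621,830
Per-day component: €1,259,050 + €621,830 = €1,880,880
Base plus per-day: €56,650 + €1,880,880 = €1,937,530
Enhancement: 80% of €1,937,530 = €1,550,024
Enhanced fine: €1,937,530 + €1,550,024 = €3,487,554

€3,487,554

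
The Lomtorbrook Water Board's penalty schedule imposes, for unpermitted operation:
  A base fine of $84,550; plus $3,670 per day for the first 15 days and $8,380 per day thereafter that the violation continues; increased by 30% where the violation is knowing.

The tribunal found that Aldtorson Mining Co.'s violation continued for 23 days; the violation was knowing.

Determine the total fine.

First 15 days: 15 × $3,670 = $55,050
Remaining days: (23 − 15) × $8,380 = $67,040
Per-day component: $55,050 + $67,040 = $122,090
Base plus per-day: $84,550 + $122,090 = $206,640
Enhancement: 30% of $206,640 = $61,992
Enhanced fine: $206,640 + $61,992 = $268,632

$268,632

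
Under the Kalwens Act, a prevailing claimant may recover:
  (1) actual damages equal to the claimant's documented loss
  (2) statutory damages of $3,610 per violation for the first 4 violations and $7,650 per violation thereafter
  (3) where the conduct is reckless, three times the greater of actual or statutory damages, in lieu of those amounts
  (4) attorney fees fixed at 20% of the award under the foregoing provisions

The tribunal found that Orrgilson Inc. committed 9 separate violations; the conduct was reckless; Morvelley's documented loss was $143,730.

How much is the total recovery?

First 4 violations: 4 × $3,610 = $14,440
Remaining violations: (9 − 4) × $7,650 = $38,250
Statutory damages: $14,440 + $38,250 = $52,690
Greater of actual damages ($143,730) or statutory damages ($52,690): $143,730
Trebled: 3 × $143,730 = $431,190
Attorney fees: 20% of $431,190 = $86,238
Total recovery: $431,190 + $86,238 = $517,428

$517,428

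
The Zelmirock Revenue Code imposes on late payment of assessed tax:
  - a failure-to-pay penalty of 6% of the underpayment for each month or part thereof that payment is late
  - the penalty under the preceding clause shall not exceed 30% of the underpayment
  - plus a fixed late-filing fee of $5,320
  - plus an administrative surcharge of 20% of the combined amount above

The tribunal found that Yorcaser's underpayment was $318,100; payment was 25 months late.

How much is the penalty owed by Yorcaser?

$120,900

Accrued rate: 6% × 25 = 150%, capped at 30% → 30%
Failure-to-pay penalty: 30% of $318,100 = $95,430
Penalty before surcharge: $95,430 + $5,320 = $100,750
Administrative surcharge: 20% of $100,750 = $20,150
Total penalty: $100,750 + $20,150 = $120,900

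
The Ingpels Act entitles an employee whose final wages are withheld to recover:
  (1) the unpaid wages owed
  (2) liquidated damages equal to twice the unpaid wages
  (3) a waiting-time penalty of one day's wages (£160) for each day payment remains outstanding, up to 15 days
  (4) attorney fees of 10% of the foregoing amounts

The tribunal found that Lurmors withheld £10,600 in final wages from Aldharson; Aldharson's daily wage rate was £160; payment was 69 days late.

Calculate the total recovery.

Total award: £37,620

Doubled: 2 × £10,600 = £21,200
Penalty days: min(69, 15) = 15
Waiting-time penalty: 15 × £160 = £2,400
Subtotal: £10,600 + £21,200 + £2,400 = £34,200
Attorney fees: 10% of £34,200 = £3,420
Total award: £34,200 + £3,420 = £37,620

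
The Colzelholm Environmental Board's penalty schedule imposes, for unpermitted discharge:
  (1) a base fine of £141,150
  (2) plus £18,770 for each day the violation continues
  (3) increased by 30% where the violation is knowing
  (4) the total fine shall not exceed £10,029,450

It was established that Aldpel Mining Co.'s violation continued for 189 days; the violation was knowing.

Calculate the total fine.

£4,795,284

Per-day component: 189 × £18,770 = £3,547,530
Base plus per-day: £141,150 + £3,547,530 = £3,688,680
Enhancement: 30% of £3,688,680 = £1,106,604
Enhanced fine: £3,688,680 + £1,106,604 = £4,795,284
Cap at £10,029,450: £4,795,284 is within the cap, no reduction.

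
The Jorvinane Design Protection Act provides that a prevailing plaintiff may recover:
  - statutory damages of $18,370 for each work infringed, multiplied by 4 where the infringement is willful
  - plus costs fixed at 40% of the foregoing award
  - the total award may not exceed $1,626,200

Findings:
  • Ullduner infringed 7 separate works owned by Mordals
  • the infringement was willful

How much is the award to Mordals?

$720,104

Statutory damages: 7 × $18,370 = $128,590
Multiplied by 4: 4 × $128,590 = $514,360
Costs: 40% of $514,360 = $205,744
Award plus costs: $514,360 + $205,744 = $720,104
Cap at $1,626,200: $720,104 is within the cap, no reduction.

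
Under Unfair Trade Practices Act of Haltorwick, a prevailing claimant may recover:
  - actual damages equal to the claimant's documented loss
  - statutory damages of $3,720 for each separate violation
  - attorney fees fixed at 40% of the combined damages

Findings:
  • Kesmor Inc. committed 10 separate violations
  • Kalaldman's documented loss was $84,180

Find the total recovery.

Statutory damages: 10 × $3,720 = $37,200
Combined damages: $84,180 + $37,200 = $121,380
Attorney fees: 40% of $121,380 = $48,552
Total recovery: $121,380 + $48,552 = $169,932

$169,932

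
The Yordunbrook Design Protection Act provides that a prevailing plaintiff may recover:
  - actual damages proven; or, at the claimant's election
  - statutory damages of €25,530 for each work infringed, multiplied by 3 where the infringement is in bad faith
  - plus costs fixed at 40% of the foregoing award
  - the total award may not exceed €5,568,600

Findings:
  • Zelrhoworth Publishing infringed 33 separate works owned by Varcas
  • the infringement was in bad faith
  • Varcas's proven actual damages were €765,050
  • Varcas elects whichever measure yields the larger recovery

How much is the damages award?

€3,538,458

Statutory damages: 33 × €25,530 = €842,490
Trebled: 3 × €842,490 = €2,527,470
Greater of actual damages (€765,050) or enhanced statutory damages (€2,527,470): €2,527,470
Costs: 40% of €2,527,470 = €1,010,988
Award plus costs: €2,527,470 + €1,010,988 = €3,538,458
Cap at €5,568,600: €3,538,458 is within the cap, no reduction.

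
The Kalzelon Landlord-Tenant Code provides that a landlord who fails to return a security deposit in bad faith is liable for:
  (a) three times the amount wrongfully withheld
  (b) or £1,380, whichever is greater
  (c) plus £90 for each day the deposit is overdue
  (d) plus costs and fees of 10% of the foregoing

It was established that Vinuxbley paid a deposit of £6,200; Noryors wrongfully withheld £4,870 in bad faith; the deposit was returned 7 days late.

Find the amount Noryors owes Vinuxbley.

£16,764

Trebled: 3 × £4,870 = £14,610
Minimum £1,380: £14,610 meets the minimum, no increase.
Late-return penalty: 7 × £90 = £630
Damages plus late penalty: £14,610 + £630 = £15,240
Costs and fees: 10% of £15,240 = £1,524
Total recovery: £15,240 + £1,524 = £16,764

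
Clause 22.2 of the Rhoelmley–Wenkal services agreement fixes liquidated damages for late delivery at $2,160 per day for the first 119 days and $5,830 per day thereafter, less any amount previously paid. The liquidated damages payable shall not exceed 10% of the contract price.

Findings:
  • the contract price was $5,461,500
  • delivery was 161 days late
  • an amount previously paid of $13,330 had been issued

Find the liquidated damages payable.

Liquidated damages: $488,570

First 119 days: 119 × $2,160 = $257,040
Remaining days: (161 − 119) × $5,830 = $244,860
Accrued per-day damages: $257,040 + $244,860 = $501,900
Less amount previously paid: $501,900 − $13,330 = $488,570
Cap: 10% of $5,461,500 = $546,150
Cap at $546,150: $488,570 is within the cap, no reduction.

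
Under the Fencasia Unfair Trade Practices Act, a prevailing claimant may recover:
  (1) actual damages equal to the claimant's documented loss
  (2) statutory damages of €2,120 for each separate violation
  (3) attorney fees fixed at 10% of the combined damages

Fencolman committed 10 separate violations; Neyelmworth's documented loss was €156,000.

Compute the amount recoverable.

Statutory damages: 10 × €2,120 = €21,200
Combined damages: €156,000 + €21,200 = €177,200
Attorney fees: 10% of €177,200 = €17,720
Total recovery: €177,200 + €17,720 = €194,920

Total recovery: €194,920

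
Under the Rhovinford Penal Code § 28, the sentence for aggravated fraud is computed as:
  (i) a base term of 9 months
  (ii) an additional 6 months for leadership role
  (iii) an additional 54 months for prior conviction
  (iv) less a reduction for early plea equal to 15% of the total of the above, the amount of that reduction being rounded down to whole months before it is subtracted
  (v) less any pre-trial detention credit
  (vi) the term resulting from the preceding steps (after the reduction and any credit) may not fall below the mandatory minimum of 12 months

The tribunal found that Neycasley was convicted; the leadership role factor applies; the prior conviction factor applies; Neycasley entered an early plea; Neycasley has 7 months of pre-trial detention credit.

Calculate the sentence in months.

Sentence: 52 months

Leadership role enhancement: +6 months
Prior conviction enhancement: +54 months
Adjusted term: 9 months + 6 months + 54 months = 69 months
Early plea reduction: 15% of 69 months = 10 months (rounded down)
After reduction: 69 − 10 = 59 months
Less pre-trial detention credit: 59 months − 7 months = 52 months
Minimum 12 months: 52 months meets the minimum, no increase.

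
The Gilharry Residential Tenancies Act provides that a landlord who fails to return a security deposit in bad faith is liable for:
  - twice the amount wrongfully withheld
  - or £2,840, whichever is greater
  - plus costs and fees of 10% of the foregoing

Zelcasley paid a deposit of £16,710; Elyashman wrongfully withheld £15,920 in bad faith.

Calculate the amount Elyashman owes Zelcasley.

Doubled: 2 × £15,920 = £31,840
Minimum £2,840: £31,840 meets the minimum, no increase.
Costs and fees: 10% of £31,840 = £3,184
Total recovery: £31,840 + £3,184 = £35,024

£35,024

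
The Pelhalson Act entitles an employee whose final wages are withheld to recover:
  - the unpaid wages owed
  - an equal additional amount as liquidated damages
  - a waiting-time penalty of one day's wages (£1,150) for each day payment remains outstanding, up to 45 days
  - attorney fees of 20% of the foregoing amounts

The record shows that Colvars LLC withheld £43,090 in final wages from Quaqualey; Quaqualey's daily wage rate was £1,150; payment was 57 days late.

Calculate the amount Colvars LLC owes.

£165,516

Liquidated damages (equal amount): £43,090
Penalty days: min(57, 45) = 45
Waiting-time penalty: 45 × £1,150 = £51,750
Subtotal: £43,090 + £43,090 + £51,750 = £137,930
Attorney fees: 20% of £137,930 = £27,586
Total award: £137,930 + £27,586 = £165,516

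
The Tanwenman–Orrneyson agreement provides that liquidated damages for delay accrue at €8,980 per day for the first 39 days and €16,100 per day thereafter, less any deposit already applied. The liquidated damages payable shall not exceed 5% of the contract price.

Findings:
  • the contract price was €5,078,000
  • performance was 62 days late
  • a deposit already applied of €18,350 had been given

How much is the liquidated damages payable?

Liquidated damages: €253,900

First 39 days: 39 × €8,980 = €350,220
Remaining days: (62 − 39) × €16,100 = €370,300
Accrued per-day damages: €350,220 + €370,300 = €720,520
Less deposit already applied: €720,520 − €18,350 = €702,170
Cap: 5% of €5,078,000 = €253,900
Cap at €253,900: €702,170 exceeds the cap → €253,900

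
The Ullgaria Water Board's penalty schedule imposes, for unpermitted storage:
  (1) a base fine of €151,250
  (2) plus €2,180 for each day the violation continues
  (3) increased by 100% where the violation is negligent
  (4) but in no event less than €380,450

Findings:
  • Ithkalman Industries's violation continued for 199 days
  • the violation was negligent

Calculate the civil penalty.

Per-day component: 199 × €2,180 = €433,820
Base plus per-day: €151,250 + €433,820 = €585,070
Enhancement: 100% of €585,070 = €585,070
Enhanced fine: €585,070 + €585,070 = €1,170,140
Minimum €380,450: €1,170,140 meets the minimum, no increase.

€1,170,140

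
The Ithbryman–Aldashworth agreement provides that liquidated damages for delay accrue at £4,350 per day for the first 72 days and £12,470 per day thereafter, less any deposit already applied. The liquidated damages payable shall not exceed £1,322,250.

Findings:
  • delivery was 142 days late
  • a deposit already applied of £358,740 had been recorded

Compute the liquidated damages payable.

£827,360

First 72 days: 72 × £4,350 = £313,200
Remaining days: (142 − 72) × £12,470 = £872,900
Accrued per-day damages: £313,200 + £872,900 = £1,186,100
Less deposit already applied: £1,186,100 − £358,740 = £827,360
Cap at £1,322,250: £827,360 is within the cap, no reduction.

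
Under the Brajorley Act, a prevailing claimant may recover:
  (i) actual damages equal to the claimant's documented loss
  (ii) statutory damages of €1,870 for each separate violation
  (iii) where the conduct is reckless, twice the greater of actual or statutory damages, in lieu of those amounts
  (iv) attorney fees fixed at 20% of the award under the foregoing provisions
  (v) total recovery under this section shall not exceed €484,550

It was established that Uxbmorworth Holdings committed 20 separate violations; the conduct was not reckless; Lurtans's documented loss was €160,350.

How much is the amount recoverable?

€237,300

Statutory damages: 20 × €1,870 = €37,400
Conduct not reckless: the in-lieu enhancement does not apply.
Actual plus statutory damages: €160,350 + €37,400 = €197,750
Attorney fees: 20% of €197,750 = €39,550
Total before cap: €197,750 + €39,550 = €237,300
Cap at €484,550: €237,300 is within the cap, no reduction.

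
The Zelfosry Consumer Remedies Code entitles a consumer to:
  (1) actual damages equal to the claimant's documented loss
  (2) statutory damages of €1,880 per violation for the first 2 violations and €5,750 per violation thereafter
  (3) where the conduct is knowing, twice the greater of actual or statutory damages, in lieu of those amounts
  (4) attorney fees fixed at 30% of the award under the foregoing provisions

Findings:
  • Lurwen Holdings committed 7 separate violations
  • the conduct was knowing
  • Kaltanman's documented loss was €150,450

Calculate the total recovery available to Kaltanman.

First 2 violations: 2 × €1,880 = €3,760
Remaining violations: (7 − 2) × €5,750 = €28,750
Statutory damages: €3,760 + €28,750 = €32,510
Greater of actual damages (€150,450) or statutory damages (€32,510): €150,450
Doubled: 2 × €150,450 = €300,900
Attorney fees: 30% of €300,900 = €90,270
Total recovery: €300,900 + €90,270 = €391,170

€391,170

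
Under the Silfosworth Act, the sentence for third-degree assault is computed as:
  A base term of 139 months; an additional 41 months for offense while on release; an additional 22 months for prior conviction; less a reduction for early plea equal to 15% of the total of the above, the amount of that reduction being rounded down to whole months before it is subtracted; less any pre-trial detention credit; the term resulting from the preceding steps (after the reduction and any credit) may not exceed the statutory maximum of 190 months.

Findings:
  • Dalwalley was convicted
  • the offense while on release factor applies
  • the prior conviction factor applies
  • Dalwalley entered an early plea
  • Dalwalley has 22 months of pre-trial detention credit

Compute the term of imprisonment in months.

150 months

Offense while on release enhancement: +41 months
Prior conviction enhancement: +22 months
Adjusted term: 139 months + 41 months + 22 months = 202 months
Early plea reduction: 15% of 202 months = 30 months (rounded down)
After reduction: 202 − 30 = 172 months
Less pre-trial detention credit: 172 months − 22 months = 150 months
Cap at 190 months: 150 months is within the cap, no reduction.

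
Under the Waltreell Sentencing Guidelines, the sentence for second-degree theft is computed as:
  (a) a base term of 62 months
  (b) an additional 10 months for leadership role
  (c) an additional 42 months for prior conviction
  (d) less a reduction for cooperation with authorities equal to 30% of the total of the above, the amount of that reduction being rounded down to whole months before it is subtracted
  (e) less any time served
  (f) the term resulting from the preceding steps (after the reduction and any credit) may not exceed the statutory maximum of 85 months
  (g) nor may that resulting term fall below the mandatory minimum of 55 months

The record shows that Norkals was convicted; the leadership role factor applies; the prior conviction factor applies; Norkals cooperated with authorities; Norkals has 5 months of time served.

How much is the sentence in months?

Sentence: 75 months

Leadership role enhancement: +10 months
Prior conviction enhancement: +42 months
Adjusted term: 62 months + 10 months + 42 months = 114 months
Cooperation with authorities reduction: 30% of 114 months = 34 months (rounded down)
After reduction: 114 − 34 = 80 months
Less time served: 80 months − 5 months = 75 months
Cap at 85 months: 75 months is within the cap, no reduction.
Minimum 55 months: 75 months meets the minimum, no increase.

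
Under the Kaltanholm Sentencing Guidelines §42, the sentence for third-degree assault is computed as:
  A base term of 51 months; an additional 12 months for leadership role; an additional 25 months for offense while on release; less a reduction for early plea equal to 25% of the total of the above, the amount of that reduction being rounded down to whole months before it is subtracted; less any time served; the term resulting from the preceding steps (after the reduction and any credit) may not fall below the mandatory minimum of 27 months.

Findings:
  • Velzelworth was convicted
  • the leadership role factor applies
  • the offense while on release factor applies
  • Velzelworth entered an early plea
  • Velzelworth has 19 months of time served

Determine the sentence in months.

Leadership role enhancement: +12 months
Offense while on release enhancement: +25 months
Adjusted term: 51 months + 12 months + 25 months = 88 months
Early plea reduction: 25% of 88 months = 22 months (rounded down)
After reduction: 88 − 22 = 66 months
Less time served: 66 months − 19 months = 47 months
Minimum 27 months: 47 months meets the minimum, no increase.

47 months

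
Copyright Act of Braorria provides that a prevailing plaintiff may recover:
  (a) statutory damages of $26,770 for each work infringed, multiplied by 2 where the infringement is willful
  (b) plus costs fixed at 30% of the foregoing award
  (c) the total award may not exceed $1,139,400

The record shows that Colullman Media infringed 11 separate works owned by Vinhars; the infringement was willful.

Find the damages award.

Statutory damages: 11 × $26,770 = $294,470
Doubled: 2 × $294,470 = $588,940
Costs: 30% of $588,940 = $176,682
Award plus costs: $588,940 + $176,682 = $765,622
Cap at $1,139,400: $765,622 is within the cap, no reduction.

$765,622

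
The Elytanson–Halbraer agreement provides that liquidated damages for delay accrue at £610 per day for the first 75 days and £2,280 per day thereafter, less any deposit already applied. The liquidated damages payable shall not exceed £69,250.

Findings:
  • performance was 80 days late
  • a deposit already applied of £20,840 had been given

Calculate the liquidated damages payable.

£36,310

First 75 days: 75 × £610 = £45,750
Remaining days: (80 − 75) × £2,280 = £11,400
Accrued per-day damages: £45,750 + £11,400 = £57,150
Less deposit already applied: £57,150 − £20,840 = £36,310
Cap at £69,250: £36,310 is within the cap, no reduction.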